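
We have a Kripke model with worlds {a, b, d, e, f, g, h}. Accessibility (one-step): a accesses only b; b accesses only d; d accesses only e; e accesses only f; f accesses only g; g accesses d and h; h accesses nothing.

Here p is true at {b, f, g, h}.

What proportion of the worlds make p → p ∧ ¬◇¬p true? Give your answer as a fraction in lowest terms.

5/7

a: p is F, p ∧ ¬◇¬p is F. ✓
b: p is T, p ∧ ¬◇¬p is F. ✗
d: p is F, p ∧ ¬◇¬p is F. ✓
e: p is F, p ∧ ¬◇¬p is F. ✓
f: p is T, p ∧ ¬◇¬p is T. ✓
g: p is T, p ∧ ¬◇¬p is F. ✗
h: p is T, p ∧ ¬◇¬p is T. ✓
That's 5 of 7 worlds, so 5/7.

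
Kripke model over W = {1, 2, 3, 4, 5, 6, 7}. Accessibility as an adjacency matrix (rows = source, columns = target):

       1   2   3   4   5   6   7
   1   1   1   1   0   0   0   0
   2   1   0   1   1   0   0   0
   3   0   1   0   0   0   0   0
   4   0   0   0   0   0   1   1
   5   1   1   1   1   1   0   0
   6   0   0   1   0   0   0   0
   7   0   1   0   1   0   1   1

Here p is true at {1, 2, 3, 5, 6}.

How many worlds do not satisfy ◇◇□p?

1: successors {1, 2, 3}; ◇□p there: 1:T, 2:T, 3:F. ✓
2: successors {1, 3, 4}; ◇□p there: 1:T, 3:F, 4:T. ✓
3: successors {2}; ◇□p there: 2:T. ✓
4: successors {6, 7}; ◇□p there: 6:T, 7:T. ✓
5: successors {1, 2, 3, 4, 5}; ◇□p there: 1:T, 2:T, 3:F, 4:T, 5:T. ✓
6: successors {3}; ◇□p there: 3:F. ✗
7: successors {2, 4, 6, 7}; ◇□p there: 2:T, 4:T, 6:T, 7:T. ✓
Satisfying worlds: {1, 2, 3, 4, 5, 7}.
So ◇◇□p fails at the other 1 world.

1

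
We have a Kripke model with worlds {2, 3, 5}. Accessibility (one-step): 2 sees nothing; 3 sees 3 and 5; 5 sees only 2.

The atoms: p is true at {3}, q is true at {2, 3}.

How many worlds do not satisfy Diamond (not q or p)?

2: no successors, so Diamond (not q or p) fails. ✗
3: successors {3, 5}; not q or p there: 3:T, 5:T. ✓
5: successors {2}; not q or p there: 2:F. ✗
Satisfying worlds: {3}.
So Diamond (not q or p) fails at the other 2 worlds.

2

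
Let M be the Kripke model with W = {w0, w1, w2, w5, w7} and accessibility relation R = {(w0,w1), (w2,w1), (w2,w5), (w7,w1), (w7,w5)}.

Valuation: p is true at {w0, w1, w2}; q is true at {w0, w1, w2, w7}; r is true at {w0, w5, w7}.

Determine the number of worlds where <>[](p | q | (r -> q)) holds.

3

w0: successors {w1}; [](p | q | (r -> q)) there: w1:T. ✓
w1: no successors, so <>[](p | q | (r -> q)) fails. ✗
w2: successors {w1, w5}; [](p | q | (r -> q)) there: w1:T, w5:T. ✓
w5: no successors, so <>[](p | q | (r -> q)) fails. ✗
w7: successors {w1, w5}; [](p | q | (r -> q)) there: w1:T, w5:T. ✓
Satisfying worlds: {w0, w2, w7}.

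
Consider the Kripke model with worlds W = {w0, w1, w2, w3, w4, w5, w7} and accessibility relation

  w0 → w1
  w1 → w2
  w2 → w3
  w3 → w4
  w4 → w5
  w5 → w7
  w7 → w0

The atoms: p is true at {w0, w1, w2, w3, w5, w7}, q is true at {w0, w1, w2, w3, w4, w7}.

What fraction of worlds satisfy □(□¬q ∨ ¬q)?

2/7

w0: successors {w1}; □¬q ∨ ¬q there: w1:F. ✗
w1: successors {w2}; □¬q ∨ ¬q there: w2:F. ✗
w2: successors {w3}; □¬q ∨ ¬q there: w3:F. ✗
w3: successors {w4}; □¬q ∨ ¬q there: w4:T. ✓
w4: successors {w5}; □¬q ∨ ¬q there: w5:T. ✓
w5: successors {w7}; □¬q ∨ ¬q there: w7:F. ✗
w7: successors {w0}; □¬q ∨ ¬q there: w0:F. ✗
That's 2 of 7 worlds, so 2/7.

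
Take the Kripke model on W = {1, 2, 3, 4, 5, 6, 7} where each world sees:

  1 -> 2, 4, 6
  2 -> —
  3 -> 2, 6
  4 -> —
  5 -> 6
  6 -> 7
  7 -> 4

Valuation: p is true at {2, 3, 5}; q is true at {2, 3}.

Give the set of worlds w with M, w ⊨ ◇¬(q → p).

∅

1: successors {2, 4, 6}; ¬(q → p) there: 2:F, 4:F, 6:F. ✗
2: no successors, so ◇¬(q → p) fails. ✗
3: successors {2, 6}; ¬(q → p) there: 2:F, 6:F. ✗
4: no successors, so ◇¬(q → p) fails. ✗
5: successors {6}; ¬(q → p) there: 6:F. ✗
6: successors {7}; ¬(q → p) there: 7:F. ✗
7: successors {4}; ¬(q → p) there: 4:F. ✗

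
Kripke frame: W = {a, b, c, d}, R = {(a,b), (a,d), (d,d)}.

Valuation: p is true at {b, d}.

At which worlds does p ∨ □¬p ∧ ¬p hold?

{b, c, d}

a: p is F, □¬p ∧ ¬p is F. ✗
b: p is T, □¬p ∧ ¬p is F. ✓
c: p is F, □¬p ∧ ¬p is T. ✓
d: p is T, □¬p ∧ ¬p is F. ✓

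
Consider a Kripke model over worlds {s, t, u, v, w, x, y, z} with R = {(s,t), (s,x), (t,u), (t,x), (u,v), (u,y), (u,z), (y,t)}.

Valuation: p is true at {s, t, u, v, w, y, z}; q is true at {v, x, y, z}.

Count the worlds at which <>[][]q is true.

4

s: successors {t, x}; [][]q there: t:T, x:T. ✓
t: successors {u, x}; [][]q there: u:F, x:T. ✓
u: successors {v, y, z}; [][]q there: v:T, y:F, z:T. ✓
v: no successors, so <>[][]q fails. ✗
w: no successors, so <>[][]q fails. ✗
x: no successors, so <>[][]q fails. ✗
y: successors {t}; [][]q there: t:T. ✓
z: no successors, so <>[][]q fails. ✗
Satisfying worlds: {s, t, u, y}.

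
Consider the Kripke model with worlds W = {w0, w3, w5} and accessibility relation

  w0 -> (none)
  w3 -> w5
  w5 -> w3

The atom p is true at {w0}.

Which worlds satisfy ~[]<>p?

w0: []<>p is T. ✗
w3: []<>p is F. ✓
w5: []<>p is F. ✓

{w3, w5}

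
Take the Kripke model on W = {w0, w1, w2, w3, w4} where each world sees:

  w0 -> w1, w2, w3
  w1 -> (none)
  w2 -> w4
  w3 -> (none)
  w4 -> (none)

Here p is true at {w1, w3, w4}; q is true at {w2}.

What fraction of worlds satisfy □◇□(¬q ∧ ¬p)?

w0: successors {w1, w2, w3}; ◇□(¬q ∧ ¬p) there: w1:F, w2:T, w3:F. ✗
w1: no successors, so □◇□(¬q ∧ ¬p) holds vacuously. ✓
w2: successors {w4}; ◇□(¬q ∧ ¬p) there: w4:F. ✗
w3: no successors, so □◇□(¬q ∧ ¬p) holds vacuously. ✓
w4: no successors, so □◇□(¬q ∧ ¬p) holds vacuously. ✓
That's 3 of 5 worlds, so 3/5.

3/5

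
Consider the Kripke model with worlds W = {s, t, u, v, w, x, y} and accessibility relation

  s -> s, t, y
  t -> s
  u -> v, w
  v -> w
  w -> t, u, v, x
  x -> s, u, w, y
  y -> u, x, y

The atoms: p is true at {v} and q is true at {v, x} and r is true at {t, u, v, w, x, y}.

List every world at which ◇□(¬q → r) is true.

{s, u, v, w, x, y}

s: successors {s, t, y}; □(¬q → r) there: s:F, t:F, y:T. ✓
t: successors {s}; □(¬q → r) there: s:F. ✗
u: successors {v, w}; □(¬q → r) there: v:T, w:T. ✓
v: successors {w}; □(¬q → r) there: w:T. ✓
w: successors {t, u, v, x}; □(¬q → r) there: t:F, u:T, v:T, x:F. ✓
x: successors {s, u, w, y}; □(¬q → r) there: s:F, u:T, w:T, y:T. ✓
y: successors {u, x, y}; □(¬q → r) there: u:T, x:F, y:T. ✓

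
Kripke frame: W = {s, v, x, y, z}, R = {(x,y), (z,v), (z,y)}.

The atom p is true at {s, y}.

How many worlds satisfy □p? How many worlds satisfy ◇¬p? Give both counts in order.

For □p:
s: no successors, so □p holds vacuously. ✓
v: no successors, so □p holds vacuously. ✓
x: successors {y}; p there: y:T. ✓
y: no successors, so □p holds vacuously. ✓
z: successors {v, y}; p there: v:F, y:T. ✗
— 4 worlds.
For ◇¬p:
s: no successors, so ◇¬p fails. ✗
v: no successors, so ◇¬p fails. ✗
x: successors {y}; ¬p there: y:F. ✗
y: no successors, so ◇¬p fails. ✗
z: successors {v, y}; ¬p there: v:T, y:F. ✓
— 1 world.

4 and 1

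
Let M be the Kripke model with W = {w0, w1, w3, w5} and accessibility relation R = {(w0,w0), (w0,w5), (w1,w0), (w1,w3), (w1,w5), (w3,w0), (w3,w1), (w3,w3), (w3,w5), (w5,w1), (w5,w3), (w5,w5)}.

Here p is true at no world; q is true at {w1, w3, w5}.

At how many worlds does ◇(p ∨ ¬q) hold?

3

w0: successors {w0, w5}; p ∨ ¬q there: w0:T, w5:F. ✓
w1: successors {w0, w3, w5}; p ∨ ¬q there: w0:T, w3:F, w5:F. ✓
w3: successors {w0, w1, w3, w5}; p ∨ ¬q there: w0:T, w1:F, w3:F, w5:F. ✓
w5: successors {w1, w3, w5}; p ∨ ¬q there: w1:F, w3:F, w5:F. ✗
Satisfying worlds: {w0, w1, w3}.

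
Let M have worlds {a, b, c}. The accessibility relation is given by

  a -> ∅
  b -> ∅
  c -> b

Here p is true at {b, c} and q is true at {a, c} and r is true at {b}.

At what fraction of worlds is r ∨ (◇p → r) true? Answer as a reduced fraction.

2/3

a: r is F, ◇p → r is T. ✓
b: r is T, ◇p → r is T. ✓
c: r is F, ◇p → r is F. ✗
That's 2 of 3 worlds, so 2/3.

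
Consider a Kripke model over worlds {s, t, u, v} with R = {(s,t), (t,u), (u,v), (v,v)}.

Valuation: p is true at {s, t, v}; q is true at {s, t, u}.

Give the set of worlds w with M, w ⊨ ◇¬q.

s: successors {t}; ¬q there: t:F. ✗
t: successors {u}; ¬q there: u:F. ✗
u: successors {v}; ¬q there: v:T. ✓
v: successors {v}; ¬q there: v:T. ✓

{u, v}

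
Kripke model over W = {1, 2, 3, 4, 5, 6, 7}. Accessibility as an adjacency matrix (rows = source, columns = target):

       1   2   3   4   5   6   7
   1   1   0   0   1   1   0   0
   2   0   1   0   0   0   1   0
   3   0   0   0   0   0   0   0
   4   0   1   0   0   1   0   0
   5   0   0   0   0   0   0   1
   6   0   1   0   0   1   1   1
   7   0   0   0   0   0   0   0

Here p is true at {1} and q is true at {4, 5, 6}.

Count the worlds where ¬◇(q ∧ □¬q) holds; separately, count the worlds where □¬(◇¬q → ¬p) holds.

For ¬◇(q ∧ □¬q):
1: ◇(q ∧ □¬q) is T. ✗
2: ◇(q ∧ □¬q) is F. ✓
3: ◇(q ∧ □¬q) is F. ✓
4: ◇(q ∧ □¬q) is T. ✗
5: ◇(q ∧ □¬q) is F. ✓
6: ◇(q ∧ □¬q) is T. ✗
7: ◇(q ∧ □¬q) is F. ✓
— 4 worlds.
For □¬(◇¬q → ¬p):
1: successors {1, 4, 5}; ¬(◇¬q → ¬p) there: 1:T, 4:F, 5:F. ✗
2: successors {2, 6}; ¬(◇¬q → ¬p) there: 2:F, 6:F. ✗
3: no successors, so □¬(◇¬q → ¬p) holds vacuously. ✓
4: successors {2, 5}; ¬(◇¬q → ¬p) there: 2:F, 5:F. ✗
5: successors {7}; ¬(◇¬q → ¬p) there: 7:F. ✗
6: successors {2, 5, 6, 7}; ¬(◇¬q → ¬p) there: 2:F, 5:F, 6:F, 7:F. ✗
7: no successors, so □¬(◇¬q → ¬p) holds vacuously. ✓
— 2 worlds.

4 and 2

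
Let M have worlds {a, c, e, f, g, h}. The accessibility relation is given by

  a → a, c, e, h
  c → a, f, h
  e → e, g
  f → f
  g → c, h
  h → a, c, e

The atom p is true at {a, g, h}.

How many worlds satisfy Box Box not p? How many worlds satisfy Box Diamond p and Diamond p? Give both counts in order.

For Box Box not p:
a: successors {a, c, e, h}; Box not p there: a:F, c:F, e:F, h:F. ✗
c: successors {a, f, h}; Box not p there: a:F, f:T, h:F. ✗
e: successors {e, g}; Box not p there: e:F, g:F. ✗
f: successors {f}; Box not p there: f:T. ✓
g: successors {c, h}; Box not p there: c:F, h:F. ✗
h: successors {a, c, e}; Box not p there: a:F, c:F, e:F. ✗
— 1 world.
For Box Diamond p and Diamond p:
a: Box Diamond p is T, Diamond p is T. ✓
c: Box Diamond p is F, Diamond p is T. ✗
e: Box Diamond p is T, Diamond p is T. ✓
f: Box Diamond p is F, Diamond p is F. ✗
g: Box Diamond p is T, Diamond p is T. ✓
h: Box Diamond p is T, Diamond p is T. ✓
— 4 worlds.

1 and 4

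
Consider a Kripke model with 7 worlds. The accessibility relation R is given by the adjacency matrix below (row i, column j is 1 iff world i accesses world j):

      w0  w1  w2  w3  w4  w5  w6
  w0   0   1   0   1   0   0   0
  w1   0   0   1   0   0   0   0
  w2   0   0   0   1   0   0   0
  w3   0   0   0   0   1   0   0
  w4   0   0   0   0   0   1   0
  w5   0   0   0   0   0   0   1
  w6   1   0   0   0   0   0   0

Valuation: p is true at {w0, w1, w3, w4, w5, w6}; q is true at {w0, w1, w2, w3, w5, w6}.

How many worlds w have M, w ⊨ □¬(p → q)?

1

w0: successors {w1, w3}; ¬(p → q) there: w1:F, w3:F. ✗
w1: successors {w2}; ¬(p → q) there: w2:F. ✗
w2: successors {w3}; ¬(p → q) there: w3:F. ✗
w3: successors {w4}; ¬(p → q) there: w4:T. ✓
w4: successors {w5}; ¬(p → q) there: w5:F. ✗
w5: successors {w6}; ¬(p → q) there: w6:F. ✗
w6: successors {w0}; ¬(p → q) there: w0:F. ✗
Satisfying worlds: {w3}.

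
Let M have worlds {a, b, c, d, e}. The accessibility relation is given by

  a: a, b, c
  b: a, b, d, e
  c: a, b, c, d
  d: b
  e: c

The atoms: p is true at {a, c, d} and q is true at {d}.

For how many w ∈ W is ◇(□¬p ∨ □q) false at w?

a: successors {a, b, c}; □¬p ∨ □q there: a:F, b:F, c:F. ✗
b: successors {a, b, d, e}; □¬p ∨ □q there: a:F, b:F, d:T, e:F. ✓
c: successors {a, b, c, d}; □¬p ∨ □q there: a:F, b:F, c:F, d:T. ✓
d: successors {b}; □¬p ∨ □q there: b:F. ✗
e: successors {c}; □¬p ∨ □q there: c:F. ✗
Satisfying worlds: {b, c}.
So ◇(□¬p ∨ □q) fails at the other 3 worlds.

3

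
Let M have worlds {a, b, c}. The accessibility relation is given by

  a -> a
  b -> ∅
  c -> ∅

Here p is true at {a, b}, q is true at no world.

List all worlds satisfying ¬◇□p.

{b, c}

a: ◇□p is T. ✗
b: ◇□p is F. ✓
c: ◇□p is F. ✓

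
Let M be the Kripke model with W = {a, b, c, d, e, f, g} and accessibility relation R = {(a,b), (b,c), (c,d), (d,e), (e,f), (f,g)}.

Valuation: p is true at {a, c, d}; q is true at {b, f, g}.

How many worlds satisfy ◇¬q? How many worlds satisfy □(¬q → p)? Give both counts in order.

For ◇¬q:
a: successors {b}; ¬q there: b:F. ✗
b: successors {c}; ¬q there: c:T. ✓
c: successors {d}; ¬q there: d:T. ✓
d: successors {e}; ¬q there: e:T. ✓
e: successors {f}; ¬q there: f:F. ✗
f: successors {g}; ¬q there: g:F. ✗
g: no successors, so ◇¬q fails. ✗
— 3 worlds.
For □(¬q → p):
a: successors {b}; ¬q → p there: b:T. ✓
b: successors {c}; ¬q → p there: c:T. ✓
c: successors {d}; ¬q → p there: d:T. ✓
d: successors {e}; ¬q → p there: e:F. ✗
e: successors {f}; ¬q → p there: f:T. ✓
f: successors {g}; ¬q → p there: g:T. ✓
g: no successors, so □(¬q → p) holds vacuously. ✓
— 6 worlds.

3 and 6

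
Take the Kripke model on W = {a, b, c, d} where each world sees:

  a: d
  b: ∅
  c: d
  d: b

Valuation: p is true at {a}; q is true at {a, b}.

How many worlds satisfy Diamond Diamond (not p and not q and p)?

a: successors {d}; Diamond (not p and not q and p) there: d:F. ✗
b: no successors, so Diamond Diamond (not p and not q and p) fails. ✗
c: successors {d}; Diamond (not p and not q and p) there: d:F. ✗
d: successors {b}; Diamond (not p and not q and p) there: b:F. ✗
Satisfying worlds: ∅.

0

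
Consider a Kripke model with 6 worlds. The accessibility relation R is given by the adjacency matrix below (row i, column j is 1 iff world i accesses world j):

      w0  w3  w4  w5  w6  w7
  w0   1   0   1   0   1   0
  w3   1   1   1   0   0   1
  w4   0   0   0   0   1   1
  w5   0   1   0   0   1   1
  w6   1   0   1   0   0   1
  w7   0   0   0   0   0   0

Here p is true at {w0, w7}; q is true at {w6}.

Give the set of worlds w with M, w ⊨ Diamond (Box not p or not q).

w0: successors {w0, w4, w6}; Box not p or not q there: w0:T, w4:T, w6:F. ✓
w3: successors {w0, w3, w4, w7}; Box not p or not q there: w0:T, w3:T, w4:T, w7:T. ✓
w4: successors {w6, w7}; Box not p or not q there: w6:F, w7:T. ✓
w5: successors {w3, w6, w7}; Box not p or not q there: w3:T, w6:F, w7:T. ✓
w6: successors {w0, w4, w7}; Box not p or not q there: w0:T, w4:T, w7:T. ✓
w7: no successors, so Diamond (Box not p or not q) fails. ✗

{w0, w3, w4, w5, w6}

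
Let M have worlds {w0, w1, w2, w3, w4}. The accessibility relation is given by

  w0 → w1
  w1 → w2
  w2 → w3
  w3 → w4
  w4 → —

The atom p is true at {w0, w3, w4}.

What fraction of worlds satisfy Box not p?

w0: successors {w1}; not p there: w1:T. ✓
w1: successors {w2}; not p there: w2:T. ✓
w2: successors {w3}; not p there: w3:F. ✗
w3: successors {w4}; not p there: w4:F. ✗
w4: no successors, so Box not p holds vacuously. ✓
That's 3 of 5 worlds, so 3/5.

3/5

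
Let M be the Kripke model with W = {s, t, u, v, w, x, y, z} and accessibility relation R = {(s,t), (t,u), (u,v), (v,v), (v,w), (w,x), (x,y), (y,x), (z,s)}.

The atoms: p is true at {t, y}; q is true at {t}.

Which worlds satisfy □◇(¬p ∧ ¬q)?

{s, t, u, v, x}

s: successors {t}; ◇(¬p ∧ ¬q) there: t:T. ✓
t: successors {u}; ◇(¬p ∧ ¬q) there: u:T. ✓
u: successors {v}; ◇(¬p ∧ ¬q) there: v:T. ✓
v: successors {v, w}; ◇(¬p ∧ ¬q) there: v:T, w:T. ✓
w: successors {x}; ◇(¬p ∧ ¬q) there: x:F. ✗
x: successors {y}; ◇(¬p ∧ ¬q) there: y:T. ✓
y: successors {x}; ◇(¬p ∧ ¬q) there: x:F. ✗
z: successors {s}; ◇(¬p ∧ ¬q) there: s:F. ✗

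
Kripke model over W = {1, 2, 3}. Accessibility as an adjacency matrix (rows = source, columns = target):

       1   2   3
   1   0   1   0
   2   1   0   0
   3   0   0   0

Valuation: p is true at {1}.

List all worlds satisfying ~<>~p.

1: <>~p is T. ✗
2: <>~p is F. ✓
3: <>~p is F. ✓

{2, 3}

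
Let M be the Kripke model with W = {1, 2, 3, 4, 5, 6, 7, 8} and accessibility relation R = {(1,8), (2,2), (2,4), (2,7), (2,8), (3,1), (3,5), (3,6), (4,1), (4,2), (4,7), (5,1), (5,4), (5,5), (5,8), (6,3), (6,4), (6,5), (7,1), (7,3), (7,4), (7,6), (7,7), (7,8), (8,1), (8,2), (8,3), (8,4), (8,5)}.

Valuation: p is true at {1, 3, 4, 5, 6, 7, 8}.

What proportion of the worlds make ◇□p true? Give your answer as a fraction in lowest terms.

1: successors {8}; □p there: 8:F. ✗
2: successors {2, 4, 7, 8}; □p there: 2:F, 4:F, 7:T, 8:F. ✓
3: successors {1, 5, 6}; □p there: 1:T, 5:T, 6:T. ✓
4: successors {1, 2, 7}; □p there: 1:T, 2:F, 7:T. ✓
5: successors {1, 4, 5, 8}; □p there: 1:T, 4:F, 5:T, 8:F. ✓
6: successors {3, 4, 5}; □p there: 3:T, 4:F, 5:T. ✓
7: successors {1, 3, 4, 6, 7, 8}; □p there: 1:T, 3:T, 4:F, 6:T, 7:T, 8:F. ✓
8: successors {1, 2, 3, 4, 5}; □p there: 1:T, 2:F, 3:T, 4:F, 5:T. ✓
That's 7 of 8 worlds, so 7/8.

7/8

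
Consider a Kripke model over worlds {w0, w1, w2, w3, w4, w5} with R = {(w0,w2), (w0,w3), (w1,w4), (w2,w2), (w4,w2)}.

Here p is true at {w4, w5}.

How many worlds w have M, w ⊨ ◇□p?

1

w0: successors {w2, w3}; □p there: w2:F, w3:T. ✓
w1: successors {w4}; □p there: w4:F. ✗
w2: successors {w2}; □p there: w2:F. ✗
w3: no successors, so ◇□p fails. ✗
w4: successors {w2}; □p there: w2:F. ✗
w5: no successors, so ◇□p fails. ✗
Satisfying worlds: {w0}.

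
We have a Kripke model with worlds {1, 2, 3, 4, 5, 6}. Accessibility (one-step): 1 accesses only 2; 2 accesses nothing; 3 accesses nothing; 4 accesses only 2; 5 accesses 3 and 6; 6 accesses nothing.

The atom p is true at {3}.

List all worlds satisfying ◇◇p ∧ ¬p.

∅

1: ◇◇p is F, ¬p is T. ✗
2: ◇◇p is F, ¬p is T. ✗
3: ◇◇p is F, ¬p is F. ✗
4: ◇◇p is F, ¬p is T. ✗
5: ◇◇p is F, ¬p is T. ✗
6: ◇◇p is F, ¬p is T. ✗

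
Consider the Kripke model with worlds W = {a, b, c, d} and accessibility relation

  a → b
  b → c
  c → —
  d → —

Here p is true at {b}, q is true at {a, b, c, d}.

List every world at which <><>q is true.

{a}

a: successors {b}; <>q there: b:T. ✓
b: successors {c}; <>q there: c:F. ✗
c: no successors, so <><>q fails. ✗
d: no successors, so <><>q fails. ✗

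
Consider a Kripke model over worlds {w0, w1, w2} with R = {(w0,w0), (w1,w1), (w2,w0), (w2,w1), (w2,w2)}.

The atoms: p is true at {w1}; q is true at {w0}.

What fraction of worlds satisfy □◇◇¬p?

w0: successors {w0}; ◇◇¬p there: w0:T. ✓
w1: successors {w1}; ◇◇¬p there: w1:F. ✗
w2: successors {w0, w1, w2}; ◇◇¬p there: w0:T, w1:F, w2:T. ✗
That's 1 of 3 worlds, so 1/3.

1/3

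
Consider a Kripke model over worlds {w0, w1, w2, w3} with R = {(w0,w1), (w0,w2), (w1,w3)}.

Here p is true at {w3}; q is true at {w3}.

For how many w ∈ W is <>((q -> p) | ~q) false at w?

2

w0: successors {w1, w2}; (q -> p) | ~q there: w1:T, w2:T. ✓
w1: successors {w3}; (q -> p) | ~q there: w3:T. ✓
w2: no successors, so <>((q -> p) | ~q) fails. ✗
w3: no successors, so <>((q -> p) | ~q) fails. ✗
Satisfying worlds: {w0, w1}.
So <>((q -> p) | ~q) fails at the other 2 worlds.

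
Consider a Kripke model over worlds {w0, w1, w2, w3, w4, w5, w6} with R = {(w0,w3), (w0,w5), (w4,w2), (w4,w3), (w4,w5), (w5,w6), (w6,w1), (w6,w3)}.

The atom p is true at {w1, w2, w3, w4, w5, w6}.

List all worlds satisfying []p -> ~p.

w0: []p is T, ~p is T. ✓
w1: []p is T, ~p is F. ✗
w2: []p is T, ~p is F. ✗
w3: []p is T, ~p is F. ✗
w4: []p is T, ~p is F. ✗
w5: []p is T, ~p is F. ✗
w6: []p is T, ~p is F. ✗

{w0}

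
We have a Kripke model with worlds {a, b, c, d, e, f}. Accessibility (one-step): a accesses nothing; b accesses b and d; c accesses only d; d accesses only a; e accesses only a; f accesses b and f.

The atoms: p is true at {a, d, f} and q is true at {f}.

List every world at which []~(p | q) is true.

{a}

a: no successors, so []~(p | q) holds vacuously. ✓
b: successors {b, d}; ~(p | q) there: b:T, d:F. ✗
c: successors {d}; ~(p | q) there: d:F. ✗
d: successors {a}; ~(p | q) there: a:F. ✗
e: successors {a}; ~(p | q) there: a:F. ✗
f: successors {b, f}; ~(p | q) there: b:T, f:F. ✗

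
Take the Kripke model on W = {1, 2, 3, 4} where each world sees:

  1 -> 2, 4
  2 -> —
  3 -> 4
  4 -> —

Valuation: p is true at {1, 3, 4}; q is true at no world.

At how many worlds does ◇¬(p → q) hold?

1: successors {2, 4}; ¬(p → q) there: 2:F, 4:T. ✓
2: no successors, so ◇¬(p → q) fails. ✗
3: successors {4}; ¬(p → q) there: 4:T. ✓
4: no successors, so ◇¬(p → q) fails. ✗
Satisfying worlds: {1, 3}.

2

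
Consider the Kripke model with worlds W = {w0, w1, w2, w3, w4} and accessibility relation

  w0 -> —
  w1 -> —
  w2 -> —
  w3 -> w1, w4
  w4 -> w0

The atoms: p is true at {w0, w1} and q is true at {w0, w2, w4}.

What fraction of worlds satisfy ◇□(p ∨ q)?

w0: no successors, so ◇□(p ∨ q) fails. ✗
w1: no successors, so ◇□(p ∨ q) fails. ✗
w2: no successors, so ◇□(p ∨ q) fails. ✗
w3: successors {w1, w4}; □(p ∨ q) there: w1:T, w4:T. ✓
w4: successors {w0}; □(p ∨ q) there: w0:T. ✓
That's 2 of 5 worlds, so 2/5.

2/5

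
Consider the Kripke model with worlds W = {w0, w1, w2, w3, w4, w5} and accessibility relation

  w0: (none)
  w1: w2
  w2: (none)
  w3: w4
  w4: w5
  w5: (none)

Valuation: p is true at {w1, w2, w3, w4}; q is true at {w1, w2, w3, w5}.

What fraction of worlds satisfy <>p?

w0: no successors, so <>p fails. ✗
w1: successors {w2}; p there: w2:T. ✓
w2: no successors, so <>p fails. ✗
w3: successors {w4}; p there: w4:T. ✓
w4: successors {w5}; p there: w5:F. ✗
w5: no successors, so <>p fails. ✗
That's 2 of 6 worlds, so 2/6 = 1/3.

1/3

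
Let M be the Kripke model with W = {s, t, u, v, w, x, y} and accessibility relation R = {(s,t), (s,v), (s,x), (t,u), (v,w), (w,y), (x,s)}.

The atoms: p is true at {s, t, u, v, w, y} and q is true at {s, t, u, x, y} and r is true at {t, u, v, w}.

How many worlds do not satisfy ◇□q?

3

s: successors {t, v, x}; □q there: t:T, v:F, x:T. ✓
t: successors {u}; □q there: u:T. ✓
u: no successors, so ◇□q fails. ✗
v: successors {w}; □q there: w:T. ✓
w: successors {y}; □q there: y:T. ✓
x: successors {s}; □q there: s:F. ✗
y: no successors, so ◇□q fails. ✗
Satisfying worlds: {s, t, v, w}.
So ◇□q fails at the other 3 worlds.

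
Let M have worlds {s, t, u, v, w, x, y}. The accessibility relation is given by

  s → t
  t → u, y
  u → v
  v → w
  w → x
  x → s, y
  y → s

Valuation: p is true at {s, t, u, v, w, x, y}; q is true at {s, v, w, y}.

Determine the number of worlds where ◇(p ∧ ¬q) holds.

3

s: successors {t}; p ∧ ¬q there: t:T. ✓
t: successors {u, y}; p ∧ ¬q there: u:T, y:F. ✓
u: successors {v}; p ∧ ¬q there: v:F. ✗
v: successors {w}; p ∧ ¬q there: w:F. ✗
w: successors {x}; p ∧ ¬q there: x:T. ✓
x: successors {s, y}; p ∧ ¬q there: s:F, y:F. ✗
y: successors {s}; p ∧ ¬q there: s:F. ✗
Satisfying worlds: {s, t, w}.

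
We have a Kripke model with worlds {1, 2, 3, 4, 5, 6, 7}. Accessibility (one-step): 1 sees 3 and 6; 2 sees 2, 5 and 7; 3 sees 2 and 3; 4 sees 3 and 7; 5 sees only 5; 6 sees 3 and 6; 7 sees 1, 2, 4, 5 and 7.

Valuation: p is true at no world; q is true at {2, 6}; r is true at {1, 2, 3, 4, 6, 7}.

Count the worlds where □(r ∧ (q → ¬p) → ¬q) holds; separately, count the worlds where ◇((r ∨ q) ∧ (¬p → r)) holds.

For □(r ∧ (q → ¬p) → ¬q):
1: successors {3, 6}; r ∧ (q → ¬p) → ¬q there: 3:T, 6:F. ✗
2: successors {2, 5, 7}; r ∧ (q → ¬p) → ¬q there: 2:F, 5:T, 7:T. ✗
3: successors {2, 3}; r ∧ (q → ¬p) → ¬q there: 2:F, 3:T. ✗
4: successors {3, 7}; r ∧ (q → ¬p) → ¬q there: 3:T, 7:T. ✓
5: successors {5}; r ∧ (q → ¬p) → ¬q there: 5:T. ✓
6: successors {3, 6}; r ∧ (q → ¬p) → ¬q there: 3:T, 6:F. ✗
7: successors {1, 2, 4, 5, 7}; r ∧ (q → ¬p) → ¬q there: 1:T, 2:F, 4:T, 5:T, 7:T. ✗
— 2 worlds.
For ◇((r ∨ q) ∧ (¬p → r)):
1: successors {3, 6}; (r ∨ q) ∧ (¬p → r) there: 3:T, 6:T. ✓
2: successors {2, 5, 7}; (r ∨ q) ∧ (¬p → r) there: 2:T, 5:F, 7:T. ✓
3: successors {2, 3}; (r ∨ q) ∧ (¬p → r) there: 2:T, 3:T. ✓
4: successors {3, 7}; (r ∨ q) ∧ (¬p → r) there: 3:T, 7:T. ✓
5: successors {5}; (r ∨ q) ∧ (¬p → r) there: 5:F. ✗
6: successors {3, 6}; (r ∨ q) ∧ (¬p → r) there: 3:T, 6:T. ✓
7: successors {1, 2, 4, 5, 7}; (r ∨ q) ∧ (¬p → r) there: 1:T, 2:T, 4:T, 5:F, 7:T. ✓
— 6 worlds.

2 and 6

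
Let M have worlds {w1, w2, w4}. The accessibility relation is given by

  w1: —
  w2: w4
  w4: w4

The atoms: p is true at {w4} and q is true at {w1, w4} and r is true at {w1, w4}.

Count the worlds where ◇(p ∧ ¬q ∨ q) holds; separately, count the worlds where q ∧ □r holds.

2 and 2

For ◇(p ∧ ¬q ∨ q):
w1: no successors, so ◇(p ∧ ¬q ∨ q) fails. ✗
w2: successors {w4}; p ∧ ¬q ∨ q there: w4:T. ✓
w4: successors {w4}; p ∧ ¬q ∨ q there: w4:T. ✓
— 2 worlds.
For q ∧ □r:
w1: q is T, □r is T. ✓
w2: q is F, □r is T. ✗
w4: q is T, □r is T. ✓
— 2 worlds.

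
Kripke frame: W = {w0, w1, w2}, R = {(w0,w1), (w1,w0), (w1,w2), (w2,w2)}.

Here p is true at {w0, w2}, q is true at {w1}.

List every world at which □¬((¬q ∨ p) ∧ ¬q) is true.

{w0}

w0: successors {w1}; ¬((¬q ∨ p) ∧ ¬q) there: w1:T. ✓
w1: successors {w0, w2}; ¬((¬q ∨ p) ∧ ¬q) there: w0:F, w2:F. ✗
w2: successors {w2}; ¬((¬q ∨ p) ∧ ¬q) there: w2:F. ✗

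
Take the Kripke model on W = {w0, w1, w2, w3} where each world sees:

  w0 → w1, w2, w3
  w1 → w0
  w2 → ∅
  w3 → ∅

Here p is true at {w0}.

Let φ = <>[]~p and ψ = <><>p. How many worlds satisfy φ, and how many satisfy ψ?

2 and 1

For <>[]~p:
w0: successors {w1, w2, w3}; []~p there: w1:F, w2:T, w3:T. ✓
w1: successors {w0}; []~p there: w0:T. ✓
w2: no successors, so <>[]~p fails. ✗
w3: no successors, so <>[]~p fails. ✗
— 2 worlds.
For <><>p:
w0: successors {w1, w2, w3}; <>p there: w1:T, w2:F, w3:F. ✓
w1: successors {w0}; <>p there: w0:F. ✗
w2: no successors, so <><>p fails. ✗
w3: no successors, so <><>p fails. ✗
— 1 world.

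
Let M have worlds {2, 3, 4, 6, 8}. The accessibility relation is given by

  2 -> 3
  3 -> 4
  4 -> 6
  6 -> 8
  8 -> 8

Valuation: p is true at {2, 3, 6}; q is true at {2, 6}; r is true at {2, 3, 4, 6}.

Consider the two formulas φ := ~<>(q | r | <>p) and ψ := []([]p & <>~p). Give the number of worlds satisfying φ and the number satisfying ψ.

2 and 0

For ~<>(q | r | <>p):
2: <>(q | r | <>p) is T. ✗
3: <>(q | r | <>p) is T. ✗
4: <>(q | r | <>p) is T. ✗
6: <>(q | r | <>p) is F. ✓
8: <>(q | r | <>p) is F. ✓
— 2 worlds.
For []([]p & <>~p):
2: successors {3}; []p & <>~p there: 3:F. ✗
3: successors {4}; []p & <>~p there: 4:F. ✗
4: successors {6}; []p & <>~p there: 6:F. ✗
6: successors {8}; []p & <>~p there: 8:F. ✗
8: successors {8}; []p & <>~p there: 8:F. ✗
— 0 worlds.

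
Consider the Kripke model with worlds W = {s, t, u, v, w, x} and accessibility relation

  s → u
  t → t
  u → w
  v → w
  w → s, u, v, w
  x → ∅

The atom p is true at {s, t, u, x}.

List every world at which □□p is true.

{t, x}

s: successors {u}; □p there: u:F. ✗
t: successors {t}; □p there: t:T. ✓
u: successors {w}; □p there: w:F. ✗
v: successors {w}; □p there: w:F. ✗
w: successors {s, u, v, w}; □p there: s:T, u:F, v:F, w:F. ✗
x: no successors, so □□p holds vacuously. ✓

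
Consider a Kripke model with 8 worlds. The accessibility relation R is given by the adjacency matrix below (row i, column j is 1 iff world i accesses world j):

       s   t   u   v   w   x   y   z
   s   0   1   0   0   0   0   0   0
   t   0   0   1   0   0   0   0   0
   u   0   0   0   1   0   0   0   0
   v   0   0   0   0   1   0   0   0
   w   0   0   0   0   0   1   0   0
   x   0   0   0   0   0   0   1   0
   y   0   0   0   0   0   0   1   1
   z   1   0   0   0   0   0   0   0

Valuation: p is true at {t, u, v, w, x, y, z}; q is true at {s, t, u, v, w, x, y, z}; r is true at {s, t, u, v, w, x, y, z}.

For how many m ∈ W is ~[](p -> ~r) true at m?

7

s: [](p -> ~r) is F. ✓
t: [](p -> ~r) is F. ✓
u: [](p -> ~r) is F. ✓
v: [](p -> ~r) is F. ✓
w: [](p -> ~r) is F. ✓
x: [](p -> ~r) is F. ✓
y: [](p -> ~r) is F. ✓
z: [](p -> ~r) is T. ✗
Satisfying worlds: {s, t, u, v, w, x, y}.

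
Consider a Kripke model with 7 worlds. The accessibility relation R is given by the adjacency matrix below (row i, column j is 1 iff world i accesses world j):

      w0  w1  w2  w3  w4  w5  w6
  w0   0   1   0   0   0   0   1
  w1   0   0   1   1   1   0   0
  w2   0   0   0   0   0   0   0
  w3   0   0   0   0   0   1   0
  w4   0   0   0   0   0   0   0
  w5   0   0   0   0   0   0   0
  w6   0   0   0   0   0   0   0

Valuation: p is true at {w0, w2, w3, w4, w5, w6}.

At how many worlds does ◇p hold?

3

w0: successors {w1, w6}; p there: w1:F, w6:T. ✓
w1: successors {w2, w3, w4}; p there: w2:T, w3:T, w4:T. ✓
w2: no successors, so ◇p fails. ✗
w3: successors {w5}; p there: w5:T. ✓
w4: no successors, so ◇p fails. ✗
w5: no successors, so ◇p fails. ✗
w6: no successors, so ◇p fails. ✗
Satisfying worlds: {w0, w1, w3}.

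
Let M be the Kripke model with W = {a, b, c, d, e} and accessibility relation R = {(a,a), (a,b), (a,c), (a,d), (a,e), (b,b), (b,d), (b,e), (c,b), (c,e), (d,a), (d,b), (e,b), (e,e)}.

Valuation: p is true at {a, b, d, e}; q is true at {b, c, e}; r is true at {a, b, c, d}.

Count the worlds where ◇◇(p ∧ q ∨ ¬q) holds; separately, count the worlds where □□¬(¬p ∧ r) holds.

For ◇◇(p ∧ q ∨ ¬q):
a: successors {a, b, c, d, e}; ◇(p ∧ q ∨ ¬q) there: a:T, b:T, c:T, d:T, e:T. ✓
b: successors {b, d, e}; ◇(p ∧ q ∨ ¬q) there: b:T, d:T, e:T. ✓
c: successors {b, e}; ◇(p ∧ q ∨ ¬q) there: b:T, e:T. ✓
d: successors {a, b}; ◇(p ∧ q ∨ ¬q) there: a:T, b:T. ✓
e: successors {b, e}; ◇(p ∧ q ∨ ¬q) there: b:T, e:T. ✓
— 5 worlds.
For □□¬(¬p ∧ r):
a: successors {a, b, c, d, e}; □¬(¬p ∧ r) there: a:F, b:T, c:T, d:T, e:T. ✗
b: successors {b, d, e}; □¬(¬p ∧ r) there: b:T, d:T, e:T. ✓
c: successors {b, e}; □¬(¬p ∧ r) there: b:T, e:T. ✓
d: successors {a, b}; □¬(¬p ∧ r) there: a:F, b:T. ✗
e: successors {b, e}; □¬(¬p ∧ r) there: b:T, e:T. ✓
— 3 worlds.

5 and 3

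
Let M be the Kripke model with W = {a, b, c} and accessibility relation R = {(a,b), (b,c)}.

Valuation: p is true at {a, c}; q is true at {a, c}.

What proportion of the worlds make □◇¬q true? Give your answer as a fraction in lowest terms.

a: successors {b}; ◇¬q there: b:F. ✗
b: successors {c}; ◇¬q there: c:F. ✗
c: no successors, so □◇¬q holds vacuously. ✓
That's 1 of 3 worlds, so 1/3.

1/3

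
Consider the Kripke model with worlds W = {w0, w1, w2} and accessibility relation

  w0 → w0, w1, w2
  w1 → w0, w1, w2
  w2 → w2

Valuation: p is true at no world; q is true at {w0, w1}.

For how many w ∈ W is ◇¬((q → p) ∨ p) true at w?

w0: successors {w0, w1, w2}; ¬((q → p) ∨ p) there: w0:T, w1:T, w2:F. ✓
w1: successors {w0, w1, w2}; ¬((q → p) ∨ p) there: w0:T, w1:T, w2:F. ✓
w2: successors {w2}; ¬((q → p) ∨ p) there: w2:F. ✗
Satisfying worlds: {w0, w1}.

2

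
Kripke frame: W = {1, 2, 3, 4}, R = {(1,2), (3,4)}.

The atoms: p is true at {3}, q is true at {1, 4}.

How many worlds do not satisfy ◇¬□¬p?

4

1: successors {2}; ¬□¬p there: 2:F. ✗
2: no successors, so ◇¬□¬p fails. ✗
3: successors {4}; ¬□¬p there: 4:F. ✗
4: no successors, so ◇¬□¬p fails. ✗
Satisfying worlds: ∅.
So ◇¬□¬p fails at the other 4 worlds.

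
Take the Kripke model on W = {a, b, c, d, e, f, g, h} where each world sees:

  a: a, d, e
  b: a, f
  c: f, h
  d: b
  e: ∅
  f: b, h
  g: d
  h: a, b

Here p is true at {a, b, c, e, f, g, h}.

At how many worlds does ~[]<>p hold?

a: []<>p is F. ✓
b: []<>p is T. ✗
c: []<>p is T. ✗
d: []<>p is T. ✗
e: []<>p is T. ✗
f: []<>p is T. ✗
g: []<>p is T. ✗
h: []<>p is T. ✗
Satisfying worlds: {a}.

1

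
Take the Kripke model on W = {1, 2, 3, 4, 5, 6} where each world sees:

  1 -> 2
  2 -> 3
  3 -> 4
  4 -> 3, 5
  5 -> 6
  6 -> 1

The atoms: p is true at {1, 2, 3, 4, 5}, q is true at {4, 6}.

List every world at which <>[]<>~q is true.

{2, 4, 5, 6}

1: successors {2}; []<>~q there: 2:F. ✗
2: successors {3}; []<>~q there: 3:T. ✓
3: successors {4}; []<>~q there: 4:F. ✗
4: successors {3, 5}; []<>~q there: 3:T, 5:T. ✓
5: successors {6}; []<>~q there: 6:T. ✓
6: successors {1}; []<>~q there: 1:T. ✓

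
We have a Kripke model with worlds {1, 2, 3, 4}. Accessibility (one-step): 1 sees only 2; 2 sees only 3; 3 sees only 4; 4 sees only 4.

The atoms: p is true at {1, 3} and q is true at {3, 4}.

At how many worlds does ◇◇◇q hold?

1: successors {2}; ◇◇q there: 2:T. ✓
2: successors {3}; ◇◇q there: 3:T. ✓
3: successors {4}; ◇◇q there: 4:T. ✓
4: successors {4}; ◇◇q there: 4:T. ✓
Satisfying worlds: {1, 2, 3, 4}.

4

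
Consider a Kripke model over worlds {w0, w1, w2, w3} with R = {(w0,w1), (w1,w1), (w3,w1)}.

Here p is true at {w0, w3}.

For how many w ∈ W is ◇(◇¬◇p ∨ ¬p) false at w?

w0: successors {w1}; ◇¬◇p ∨ ¬p there: w1:T. ✓
w1: successors {w1}; ◇¬◇p ∨ ¬p there: w1:T. ✓
w2: no successors, so ◇(◇¬◇p ∨ ¬p) fails. ✗
w3: successors {w1}; ◇¬◇p ∨ ¬p there: w1:T. ✓
Satisfying worlds: {w0, w1, w3}.
So ◇(◇¬◇p ∨ ¬p) fails at the other 1 world.

1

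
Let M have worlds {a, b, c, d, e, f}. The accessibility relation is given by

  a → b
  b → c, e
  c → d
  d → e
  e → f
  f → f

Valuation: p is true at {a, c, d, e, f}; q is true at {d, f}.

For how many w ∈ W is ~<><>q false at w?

4

a: <><>q is F. ✓
b: <><>q is T. ✗
c: <><>q is F. ✓
d: <><>q is T. ✗
e: <><>q is T. ✗
f: <><>q is T. ✗
Satisfying worlds: {a, c}.
So ~<><>q fails at the other 4 worlds.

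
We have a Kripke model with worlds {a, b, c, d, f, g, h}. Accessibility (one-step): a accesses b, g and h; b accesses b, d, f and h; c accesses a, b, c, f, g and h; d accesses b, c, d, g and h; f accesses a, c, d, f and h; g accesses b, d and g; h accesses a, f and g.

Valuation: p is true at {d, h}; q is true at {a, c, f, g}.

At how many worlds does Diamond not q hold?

6

a: successors {b, g, h}; not q there: b:T, g:F, h:T. ✓
b: successors {b, d, f, h}; not q there: b:T, d:T, f:F, h:T. ✓
c: successors {a, b, c, f, g, h}; not q there: a:F, b:T, c:F, f:F, g:F, h:T. ✓
d: successors {b, c, d, g, h}; not q there: b:T, c:F, d:T, g:F, h:T. ✓
f: successors {a, c, d, f, h}; not q there: a:F, c:F, d:T, f:F, h:T. ✓
g: successors {b, d, g}; not q there: b:T, d:T, g:F. ✓
h: successors {a, f, g}; not q there: a:F, f:F, g:F. ✗
Satisfying worlds: {a, b, c, d, f, g}.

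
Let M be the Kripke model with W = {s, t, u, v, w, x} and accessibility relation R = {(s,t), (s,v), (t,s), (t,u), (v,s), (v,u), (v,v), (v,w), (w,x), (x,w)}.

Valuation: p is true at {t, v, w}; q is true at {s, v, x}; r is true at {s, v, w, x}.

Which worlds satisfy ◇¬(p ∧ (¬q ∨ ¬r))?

s: successors {t, v}; ¬(p ∧ (¬q ∨ ¬r)) there: t:F, v:T. ✓
t: successors {s, u}; ¬(p ∧ (¬q ∨ ¬r)) there: s:T, u:T. ✓
u: no successors, so ◇¬(p ∧ (¬q ∨ ¬r)) fails. ✗
v: successors {s, u, v, w}; ¬(p ∧ (¬q ∨ ¬r)) there: s:T, u:T, v:T, w:F. ✓
w: successors {x}; ¬(p ∧ (¬q ∨ ¬r)) there: x:T. ✓
x: successors {w}; ¬(p ∧ (¬q ∨ ¬r)) there: w:F. ✗

{s, t, v, w}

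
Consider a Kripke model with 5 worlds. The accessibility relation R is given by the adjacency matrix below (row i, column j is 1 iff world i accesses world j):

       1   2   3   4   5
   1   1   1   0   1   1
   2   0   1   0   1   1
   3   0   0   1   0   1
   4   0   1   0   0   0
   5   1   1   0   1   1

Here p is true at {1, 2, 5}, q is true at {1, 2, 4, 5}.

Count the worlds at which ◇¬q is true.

1: successors {1, 2, 4, 5}; ¬q there: 1:F, 2:F, 4:F, 5:F. ✗
2: successors {2, 4, 5}; ¬q there: 2:F, 4:F, 5:F. ✗
3: successors {3, 5}; ¬q there: 3:T, 5:F. ✓
4: successors {2}; ¬q there: 2:F. ✗
5: successors {1, 2, 4, 5}; ¬q there: 1:F, 2:F, 4:F, 5:F. ✗
Satisfying worlds: {3}.

1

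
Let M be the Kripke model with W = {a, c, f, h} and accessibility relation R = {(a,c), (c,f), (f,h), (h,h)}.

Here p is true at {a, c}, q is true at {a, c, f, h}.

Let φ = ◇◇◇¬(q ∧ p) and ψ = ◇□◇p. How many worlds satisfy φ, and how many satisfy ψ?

For ◇◇◇¬(q ∧ p):
a: successors {c}; ◇◇¬(q ∧ p) there: c:T. ✓
c: successors {f}; ◇◇¬(q ∧ p) there: f:T. ✓
f: successors {h}; ◇◇¬(q ∧ p) there: h:T. ✓
h: successors {h}; ◇◇¬(q ∧ p) there: h:T. ✓
— 4 worlds.
For ◇□◇p:
a: successors {c}; □◇p there: c:F. ✗
c: successors {f}; □◇p there: f:F. ✗
f: successors {h}; □◇p there: h:F. ✗
h: successors {h}; □◇p there: h:F. ✗
— 0 worlds.

4 and 0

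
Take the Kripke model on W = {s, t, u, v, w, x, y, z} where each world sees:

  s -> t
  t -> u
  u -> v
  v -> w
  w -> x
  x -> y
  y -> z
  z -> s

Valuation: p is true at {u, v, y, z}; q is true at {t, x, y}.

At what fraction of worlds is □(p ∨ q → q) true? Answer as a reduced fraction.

s: successors {t}; p ∨ q → q there: t:T. ✓
t: successors {u}; p ∨ q → q there: u:F. ✗
u: successors {v}; p ∨ q → q there: v:F. ✗
v: successors {w}; p ∨ q → q there: w:T. ✓
w: successors {x}; p ∨ q → q there: x:T. ✓
x: successors {y}; p ∨ q → q there: y:T. ✓
y: successors {z}; p ∨ q → q there: z:F. ✗
z: successors {s}; p ∨ q → q there: s:T. ✓
That's 5 of 8 worlds, so 5/8.

5/8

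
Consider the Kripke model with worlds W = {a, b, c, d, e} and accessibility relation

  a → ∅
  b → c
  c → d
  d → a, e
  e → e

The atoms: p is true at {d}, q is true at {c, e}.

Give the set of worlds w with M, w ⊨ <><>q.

{c, d, e}

a: no successors, so <><>q fails. ✗
b: successors {c}; <>q there: c:F. ✗
c: successors {d}; <>q there: d:T. ✓
d: successors {a, e}; <>q there: a:F, e:T. ✓
e: successors {e}; <>q there: e:T. ✓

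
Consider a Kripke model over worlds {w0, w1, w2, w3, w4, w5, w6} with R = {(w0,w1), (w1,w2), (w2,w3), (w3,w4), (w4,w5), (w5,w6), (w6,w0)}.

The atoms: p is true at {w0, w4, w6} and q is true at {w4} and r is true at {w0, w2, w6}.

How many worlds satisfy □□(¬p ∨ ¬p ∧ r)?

4

w0: successors {w1}; □(¬p ∨ ¬p ∧ r) there: w1:T. ✓
w1: successors {w2}; □(¬p ∨ ¬p ∧ r) there: w2:T. ✓
w2: successors {w3}; □(¬p ∨ ¬p ∧ r) there: w3:F. ✗
w3: successors {w4}; □(¬p ∨ ¬p ∧ r) there: w4:T. ✓
w4: successors {w5}; □(¬p ∨ ¬p ∧ r) there: w5:F. ✗
w5: successors {w6}; □(¬p ∨ ¬p ∧ r) there: w6:F. ✗
w6: successors {w0}; □(¬p ∨ ¬p ∧ r) there: w0:T. ✓
Satisfying worlds: {w0, w1, w3, w6}.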